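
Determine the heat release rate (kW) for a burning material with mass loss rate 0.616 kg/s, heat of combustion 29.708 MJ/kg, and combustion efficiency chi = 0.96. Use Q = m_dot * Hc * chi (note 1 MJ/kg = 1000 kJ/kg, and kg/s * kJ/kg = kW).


Hc = 29.708 MJ/kg = 29.708 * 1000 kJ/kg = 29708 kJ/kg
Q = 0.616 kg/s * 29708 kJ/kg * 0.96 = 17568 kW

17568 kW


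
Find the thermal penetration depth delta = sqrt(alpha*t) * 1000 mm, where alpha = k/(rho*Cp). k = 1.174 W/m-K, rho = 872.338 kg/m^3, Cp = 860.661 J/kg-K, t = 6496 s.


alpha = 1.174 / (872.338 * 860.661) = 1.5637e-06 m^2/s
alpha * t = 0.010158
delta = sqrt(0.010158) * 1000 = 100.79 mm

100.79 mm


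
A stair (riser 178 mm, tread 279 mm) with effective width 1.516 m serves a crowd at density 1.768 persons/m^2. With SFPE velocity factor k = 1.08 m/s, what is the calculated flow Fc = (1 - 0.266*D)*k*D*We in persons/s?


1 - 0.266*D = 1 - 0.266*1.768 = 0.52971
Fs = 0.52971 * 1.08 * 1.768 = 1.0115 persons/(s*m)
Fc = 1.0115 * 1.516 = 1.5334 persons/s

1.5334 persons/s


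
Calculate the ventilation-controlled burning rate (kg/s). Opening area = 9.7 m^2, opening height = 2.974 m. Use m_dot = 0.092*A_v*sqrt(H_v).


sqrt(H_v) = 1.7245
m_dot = 0.092 * 9.7 * 1.7245 = 1.5390 kg/s

1.5390 kg/s


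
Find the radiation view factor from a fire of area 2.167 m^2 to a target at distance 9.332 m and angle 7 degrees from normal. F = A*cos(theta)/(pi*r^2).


cos(7 deg) = 0.99255
pi*r^2 = 273.59
F = 2.167 * 0.99255 / 273.59 = 0.0078616

0.0078616


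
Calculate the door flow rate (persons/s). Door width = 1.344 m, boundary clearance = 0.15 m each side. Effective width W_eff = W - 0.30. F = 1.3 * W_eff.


W_eff = 1.344 - 0.30 = 1.044 m
F = 1.3 * 1.044 = 1.3572 persons/s

1.3572 persons/s


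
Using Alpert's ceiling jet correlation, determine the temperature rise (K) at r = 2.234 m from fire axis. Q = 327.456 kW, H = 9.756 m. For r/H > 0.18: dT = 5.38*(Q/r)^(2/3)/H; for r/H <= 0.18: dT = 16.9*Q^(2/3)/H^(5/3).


r/H = 2.234 / 9.756 = 0.22899
r/H > 0.18, so dT = 5.38*(Q/r)^(2/3)/H
Q/r = 146.58
(Q/r)^(2/3) = 27.800
dT = 5.38 * 27.800 / 9.756 = 15.331 K

15.331 K


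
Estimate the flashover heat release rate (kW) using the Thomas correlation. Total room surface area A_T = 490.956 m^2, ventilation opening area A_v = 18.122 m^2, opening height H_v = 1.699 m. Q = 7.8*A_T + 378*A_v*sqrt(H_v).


7.8*A_T = 3829.5
sqrt(H_v) = 1.3035
378*A_v*sqrt(H_v) = 8928.8
Q = 3829.5 + 8928.8 = 12758 kW

12758 kW


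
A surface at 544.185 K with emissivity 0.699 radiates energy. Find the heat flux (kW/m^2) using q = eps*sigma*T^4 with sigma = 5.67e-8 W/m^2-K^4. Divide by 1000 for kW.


T^4 = 8.7697e+10
q = 0.699 * 5.67e-8 * 8.7697e+10 / 1000 = 3.4757 kW/m^2

3.4757 kW/m^2


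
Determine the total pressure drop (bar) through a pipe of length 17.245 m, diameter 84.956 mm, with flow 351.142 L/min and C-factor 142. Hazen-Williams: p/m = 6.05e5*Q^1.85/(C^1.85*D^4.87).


Q^1.85 = 51185
C^1.85 = 9588.1
D^4.87 = 2.4841e+09
p/m = 0.0013001 bar/m
p_total = 0.0013001 * 17.245 = 0.022421 bar

0.022421 bar


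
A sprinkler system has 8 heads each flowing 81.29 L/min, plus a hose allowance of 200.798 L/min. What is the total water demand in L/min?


Sprinkler demand = 8 * 81.29 = 650.32 L/min
Total = 650.32 + 200.798 = 851.118 L/min

851.118 L/min


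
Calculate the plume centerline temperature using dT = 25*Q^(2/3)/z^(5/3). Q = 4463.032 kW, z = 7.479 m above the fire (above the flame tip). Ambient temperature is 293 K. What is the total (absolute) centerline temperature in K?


Q^(2/3) = 271.07
z^(5/3) = 28.603
dT = 25 * 271.07 / 28.603 = 236.93 K
T = 293 + 236.93 = 529.93 K

529.93 K


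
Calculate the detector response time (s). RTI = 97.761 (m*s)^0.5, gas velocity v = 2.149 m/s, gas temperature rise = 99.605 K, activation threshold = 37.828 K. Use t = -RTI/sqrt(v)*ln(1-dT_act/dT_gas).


dT_act/dT_gas = 0.37978
ln(1 - 0.37978) = -0.47768
t = -97.761 / sqrt(2.149) * -0.47768 = 31.856 s

31.856 s


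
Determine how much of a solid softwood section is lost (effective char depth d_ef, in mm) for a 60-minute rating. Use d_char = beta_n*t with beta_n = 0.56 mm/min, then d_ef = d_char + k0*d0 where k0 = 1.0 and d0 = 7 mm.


d_char = 0.56 * 60 = 33.6 mm
d_ef = 33.6 + 1.0*7 = 40.6 mm

40.6 mm


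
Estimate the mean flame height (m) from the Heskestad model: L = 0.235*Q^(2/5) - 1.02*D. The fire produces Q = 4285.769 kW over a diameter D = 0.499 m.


Q^(2/5) = 28.367
0.235 * Q^(2/5) = 6.6662
1.02 * D = 0.50898
L = 6.1572 m

6.1572 m


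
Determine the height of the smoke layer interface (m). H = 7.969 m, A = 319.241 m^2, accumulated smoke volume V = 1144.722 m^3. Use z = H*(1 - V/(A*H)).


V/(A*H) = 0.44996
1 - 0.44996 = 0.55004
z = 7.969 * 0.55004 = 4.3832 m

4.3832 m


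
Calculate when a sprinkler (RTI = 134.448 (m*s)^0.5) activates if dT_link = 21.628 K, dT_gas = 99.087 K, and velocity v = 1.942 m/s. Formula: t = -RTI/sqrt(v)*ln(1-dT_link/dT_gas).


dT_link/dT_gas = 0.21827
ln(1 - 0.21827) = -0.24625
t = -134.448 / sqrt(1.942) * -0.24625 = 23.758 s

23.758 s


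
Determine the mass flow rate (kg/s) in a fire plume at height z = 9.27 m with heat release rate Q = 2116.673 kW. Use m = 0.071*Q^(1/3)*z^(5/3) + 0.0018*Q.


Q^(1/3) = 12.840
z^(5/3) = 40.907
First term = 0.071 * 12.840 * 40.907 = 37.291
Second term = 0.0018 * 2116.673 = 3.8100
m = 41.101 kg/s

41.101 kg/s


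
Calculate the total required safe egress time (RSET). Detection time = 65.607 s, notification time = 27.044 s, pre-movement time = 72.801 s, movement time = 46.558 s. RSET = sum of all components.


Total = 65.607 + 27.044 + 72.801 + 46.558 = 212.01 s

212.01 s


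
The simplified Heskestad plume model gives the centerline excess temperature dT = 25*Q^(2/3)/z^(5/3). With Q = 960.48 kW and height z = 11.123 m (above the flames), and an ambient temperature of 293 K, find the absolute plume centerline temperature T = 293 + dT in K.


Q^(2/3) = 97.348
z^(5/3) = 55.425
dT = 25 * 97.348 / 55.425 = 43.910 K
T = 293 + 43.910 = 336.91 K

336.91 K


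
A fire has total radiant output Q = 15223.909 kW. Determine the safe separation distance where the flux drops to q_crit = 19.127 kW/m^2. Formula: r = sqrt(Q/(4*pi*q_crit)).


4*pi*q_crit = 240.36
Q/(4*pi*q_crit) = 63.339
r = sqrt(63.339) = 7.9586 m

7.9586 m


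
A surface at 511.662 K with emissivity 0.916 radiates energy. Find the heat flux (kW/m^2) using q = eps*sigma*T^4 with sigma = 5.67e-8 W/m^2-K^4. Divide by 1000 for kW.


T^4 = 6.8538e+10
q = 0.916 * 5.67e-8 * 6.8538e+10 / 1000 = 3.5597 kW/m^2

3.5597 kW/m^2


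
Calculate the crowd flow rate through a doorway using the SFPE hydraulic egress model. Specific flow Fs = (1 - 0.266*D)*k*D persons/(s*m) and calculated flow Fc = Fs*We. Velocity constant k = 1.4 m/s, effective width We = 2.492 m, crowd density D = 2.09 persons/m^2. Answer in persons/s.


1 - 0.266*D = 1 - 0.266*2.09 = 0.44406
Fs = 0.44406 * 1.4 * 2.09 = 1.2993 persons/(s*m)
Fc = 1.2993 * 2.492 = 3.2379 persons/s

3.2379 persons/s


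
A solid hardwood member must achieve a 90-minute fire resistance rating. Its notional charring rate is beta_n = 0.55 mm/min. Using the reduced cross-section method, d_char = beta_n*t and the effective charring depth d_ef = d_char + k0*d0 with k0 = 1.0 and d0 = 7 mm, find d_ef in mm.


d_char = 0.55 * 90 = 49.5 mm
d_ef = 49.5 + 1.0*7 = 56.5 mm

56.5 mm


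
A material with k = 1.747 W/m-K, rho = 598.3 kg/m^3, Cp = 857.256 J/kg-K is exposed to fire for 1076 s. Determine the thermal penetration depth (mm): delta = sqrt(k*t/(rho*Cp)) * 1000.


alpha = 1.747 / (598.3 * 857.256) = 3.4061e-06 m^2/s
alpha * t = 0.0036650
delta = sqrt(0.0036650) * 1000 = 60.539 mm

60.539 mm


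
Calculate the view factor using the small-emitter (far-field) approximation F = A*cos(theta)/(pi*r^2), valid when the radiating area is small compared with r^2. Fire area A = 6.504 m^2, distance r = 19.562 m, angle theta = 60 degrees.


cos(60 deg) = 0.5
pi*r^2 = 1202.2
F = 6.504 * 0.5 / 1202.2 = 0.0027050

0.0027050


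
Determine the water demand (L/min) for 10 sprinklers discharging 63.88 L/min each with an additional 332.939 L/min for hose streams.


Sprinkler demand = 10 * 63.88 = 638.8 L/min
Total = 638.8 + 332.939 = 971.739 L/min

971.739 L/min


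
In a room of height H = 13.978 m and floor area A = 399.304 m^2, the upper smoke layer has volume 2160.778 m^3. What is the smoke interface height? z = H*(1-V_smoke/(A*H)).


V/(A*H) = 0.38713
1 - 0.38713 = 0.61287
z = 13.978 * 0.61287 = 8.5666 m

8.5666 m


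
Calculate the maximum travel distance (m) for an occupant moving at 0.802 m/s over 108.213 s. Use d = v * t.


d = 0.802 * 108.213 = 86.787 m

86.787 m


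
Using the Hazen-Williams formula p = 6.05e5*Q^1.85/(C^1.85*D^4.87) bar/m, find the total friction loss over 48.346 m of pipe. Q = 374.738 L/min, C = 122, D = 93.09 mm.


Q^1.85 = 57729
C^1.85 = 7240.5
D^4.87 = 3.8776e+09
p/m = 0.0012440 bar/m
p_total = 0.0012440 * 48.346 = 0.060144 bar

0.060144 bar


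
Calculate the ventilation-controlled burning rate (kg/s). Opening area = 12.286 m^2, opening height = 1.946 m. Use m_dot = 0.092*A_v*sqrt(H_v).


sqrt(H_v) = 1.3950
m_dot = 0.092 * 12.286 * 1.3950 = 1.5768 kg/s

1.5768 kg/s


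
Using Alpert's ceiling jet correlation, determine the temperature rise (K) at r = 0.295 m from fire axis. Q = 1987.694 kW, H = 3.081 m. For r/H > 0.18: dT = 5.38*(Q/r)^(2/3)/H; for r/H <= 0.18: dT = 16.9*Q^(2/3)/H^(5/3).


r/H = 0.295 / 3.081 = 0.095748
r/H <= 0.18, so dT = 16.9*Q^(2/3)/H^(5/3)
Q^(2/3) = 158.09
H^(5/3) = 6.5236
dT = 16.9 * 158.09 / 6.5236 = 409.54 K

409.54 K


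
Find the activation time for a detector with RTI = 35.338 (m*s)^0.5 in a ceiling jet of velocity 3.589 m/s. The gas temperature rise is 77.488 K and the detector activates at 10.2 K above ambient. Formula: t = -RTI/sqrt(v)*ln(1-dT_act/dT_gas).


dT_act/dT_gas = 0.13163
ln(1 - 0.13163) = -0.14114
t = -35.338 / sqrt(3.589) * -0.14114 = 2.6327 s

2.6327 s


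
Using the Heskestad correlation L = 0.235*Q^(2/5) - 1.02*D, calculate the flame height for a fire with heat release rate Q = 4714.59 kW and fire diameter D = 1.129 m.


Q^(2/5) = 29.470
0.235 * Q^(2/5) = 6.9254
1.02 * D = 1.1516
L = 5.7738 m

5.7738 m


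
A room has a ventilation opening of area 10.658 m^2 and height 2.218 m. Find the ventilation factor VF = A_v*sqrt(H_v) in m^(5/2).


sqrt(H_v) = 1.4893
VF = 10.658 * 1.4893 = 15.873 m^(5/2)

15.873 m^(5/2)


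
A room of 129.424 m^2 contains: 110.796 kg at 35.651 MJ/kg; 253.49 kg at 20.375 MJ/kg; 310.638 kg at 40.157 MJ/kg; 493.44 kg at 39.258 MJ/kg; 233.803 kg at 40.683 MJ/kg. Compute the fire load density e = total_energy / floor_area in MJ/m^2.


Total energy = 110.796*35.651 + 253.49*20.375 + 310.638*40.157 + 493.44*39.258 + 233.803*40.683
= 3949.988 + 5164.859 + 12474.29 + 19371.47 + 9511.807
= 50472.41 MJ
e = 50472.41 / 129.424 = 389.98 MJ/m^2

389.98 MJ/m^2


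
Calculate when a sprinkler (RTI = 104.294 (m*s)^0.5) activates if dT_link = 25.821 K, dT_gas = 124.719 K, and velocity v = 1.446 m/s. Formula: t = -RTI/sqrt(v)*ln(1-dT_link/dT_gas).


dT_link/dT_gas = 0.20703
ln(1 - 0.20703) = -0.23197
t = -104.294 / sqrt(1.446) * -0.23197 = 20.119 s

20.119 s


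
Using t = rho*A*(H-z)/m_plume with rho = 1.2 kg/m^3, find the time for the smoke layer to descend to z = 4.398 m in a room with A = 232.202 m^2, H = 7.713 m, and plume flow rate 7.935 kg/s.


H - z = 3.315 m
t = 1.2 * 232.202 * 3.315 / 7.935 = 116.41 s

116.41 s


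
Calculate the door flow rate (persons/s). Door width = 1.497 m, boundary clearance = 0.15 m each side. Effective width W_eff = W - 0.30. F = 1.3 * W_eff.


W_eff = 1.497 - 0.30 = 1.197 m
F = 1.3 * 1.197 = 1.5561 persons/s

1.5561 persons/s


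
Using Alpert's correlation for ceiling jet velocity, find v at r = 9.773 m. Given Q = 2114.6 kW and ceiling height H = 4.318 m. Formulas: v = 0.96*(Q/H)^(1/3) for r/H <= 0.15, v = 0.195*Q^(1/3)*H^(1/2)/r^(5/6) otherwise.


r/H = 9.773 / 4.318 = 2.2633
r/H > 0.15, so v = 0.195*Q^(1/3)*H^(1/2)/r^(5/6)
Q^(1/3) = 12.835
H^(1/2) = 2.0780
r^(5/6) = 6.6838
v = 0.195 * 12.835 * 2.0780 / 6.6838 = 0.77815 m/s

0.77815 m/s


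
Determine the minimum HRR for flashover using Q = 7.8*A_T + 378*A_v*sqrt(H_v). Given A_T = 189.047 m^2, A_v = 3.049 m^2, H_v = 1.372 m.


7.8*A_T = 1474.6
sqrt(H_v) = 1.1713
378*A_v*sqrt(H_v) = 1350.0
Q = 1474.6 + 1350.0 = 2824.5 kW

2824.5 kW


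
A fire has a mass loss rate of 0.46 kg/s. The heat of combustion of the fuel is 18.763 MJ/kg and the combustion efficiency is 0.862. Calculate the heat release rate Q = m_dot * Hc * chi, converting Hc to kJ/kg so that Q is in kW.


Hc = 18.763 MJ/kg = 18.763 * 1000 kJ/kg = 18763 kJ/kg
Q = 0.46 kg/s * 18763 kJ/kg * 0.862 = 7439.9 kW

7439.9 kW


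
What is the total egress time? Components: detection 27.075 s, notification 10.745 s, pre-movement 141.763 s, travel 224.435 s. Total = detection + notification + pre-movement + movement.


Total = 27.075 + 10.745 + 141.763 + 224.435 = 404.018 s

404.018 s


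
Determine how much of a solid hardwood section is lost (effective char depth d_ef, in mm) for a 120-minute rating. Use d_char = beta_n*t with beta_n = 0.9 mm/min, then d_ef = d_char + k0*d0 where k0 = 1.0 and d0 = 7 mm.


d_char = 0.9 * 120 = 108 mm
d_ef = 108 + 1.0*7 = 115 mm

115 mm


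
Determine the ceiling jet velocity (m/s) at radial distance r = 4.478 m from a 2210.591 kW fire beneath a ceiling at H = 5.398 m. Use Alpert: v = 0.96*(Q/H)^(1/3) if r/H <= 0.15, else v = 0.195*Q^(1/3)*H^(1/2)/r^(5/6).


r/H = 4.478 / 5.398 = 0.82957
r/H > 0.15, so v = 0.195*Q^(1/3)*H^(1/2)/r^(5/6)
Q^(1/3) = 13.027
H^(1/2) = 2.3234
r^(5/6) = 3.4879
v = 0.195 * 13.027 * 2.3234 / 3.4879 = 1.6921 m/s

1.6921 m/s


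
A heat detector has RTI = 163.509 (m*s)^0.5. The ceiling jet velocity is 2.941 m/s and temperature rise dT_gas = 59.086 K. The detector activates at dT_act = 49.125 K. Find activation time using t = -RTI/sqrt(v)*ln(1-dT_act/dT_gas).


dT_act/dT_gas = 0.83142
ln(1 - 0.83142) = -1.7803
t = -163.509 / sqrt(2.941) * -1.7803 = 169.74 s

169.74 s


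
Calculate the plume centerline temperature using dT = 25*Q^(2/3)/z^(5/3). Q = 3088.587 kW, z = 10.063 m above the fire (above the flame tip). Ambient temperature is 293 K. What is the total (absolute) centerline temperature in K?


Q^(2/3) = 212.08
z^(5/3) = 46.904
dT = 25 * 212.08 / 46.904 = 113.04 K
T = 293 + 113.04 = 406.04 K

406.04 K


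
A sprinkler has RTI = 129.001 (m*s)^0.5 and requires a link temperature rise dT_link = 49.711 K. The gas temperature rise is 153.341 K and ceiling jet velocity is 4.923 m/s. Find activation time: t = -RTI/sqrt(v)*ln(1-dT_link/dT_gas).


dT_link/dT_gas = 0.32419
ln(1 - 0.32419) = -0.39184
t = -129.001 / sqrt(4.923) * -0.39184 = 22.782 s

22.782 s


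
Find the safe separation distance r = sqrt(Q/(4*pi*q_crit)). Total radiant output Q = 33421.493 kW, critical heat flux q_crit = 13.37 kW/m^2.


4*pi*q_crit = 168.01
Q/(4*pi*q_crit) = 198.92
r = sqrt(198.92) = 14.104 m

14.104 m


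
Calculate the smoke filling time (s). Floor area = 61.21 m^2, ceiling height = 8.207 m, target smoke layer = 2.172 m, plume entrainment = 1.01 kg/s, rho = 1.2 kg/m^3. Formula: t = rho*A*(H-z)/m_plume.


H - z = 6.035 m
t = 1.2 * 61.21 * 6.035 / 1.01 = 438.89 s

438.89 s


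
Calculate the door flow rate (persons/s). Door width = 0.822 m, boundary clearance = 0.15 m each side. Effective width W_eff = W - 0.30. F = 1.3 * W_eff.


W_eff = 0.822 - 0.30 = 0.522 m
F = 1.3 * 0.522 = 0.67860 persons/s

0.67860 persons/s


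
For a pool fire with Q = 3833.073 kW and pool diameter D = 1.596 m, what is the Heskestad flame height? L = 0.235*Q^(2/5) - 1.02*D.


Q^(2/5) = 27.128
0.235 * Q^(2/5) = 6.3751
1.02 * D = 1.6279
L = 4.7472 m

4.7472 m


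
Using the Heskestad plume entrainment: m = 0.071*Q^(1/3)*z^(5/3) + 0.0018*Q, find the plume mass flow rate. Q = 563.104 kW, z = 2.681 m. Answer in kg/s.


Q^(1/3) = 8.2578
z^(5/3) = 5.1740
First term = 0.071 * 8.2578 * 5.1740 = 3.0335
Second term = 0.0018 * 563.104 = 1.0136
m = 4.0471 kg/s

4.0471 kg/s


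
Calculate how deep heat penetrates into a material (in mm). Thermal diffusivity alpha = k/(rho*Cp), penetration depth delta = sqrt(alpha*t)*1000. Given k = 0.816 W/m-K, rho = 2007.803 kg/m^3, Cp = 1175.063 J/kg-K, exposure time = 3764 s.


alpha = 0.816 / (2007.803 * 1175.063) = 3.4587e-07 m^2/s
alpha * t = 0.0013018
delta = sqrt(0.0013018) * 1000 = 36.081 mm

36.081 mm


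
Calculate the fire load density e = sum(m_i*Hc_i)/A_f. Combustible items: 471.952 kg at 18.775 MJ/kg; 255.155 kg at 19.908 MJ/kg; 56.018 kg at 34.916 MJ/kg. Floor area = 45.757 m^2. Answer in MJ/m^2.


Total energy = 471.952*18.775 + 255.155*19.908 + 56.018*34.916
= 8860.899 + 5079.626 + 1955.924
= 15896.45 MJ
e = 15896.45 / 45.757 = 347.41 MJ/m^2

347.41 MJ/m^2


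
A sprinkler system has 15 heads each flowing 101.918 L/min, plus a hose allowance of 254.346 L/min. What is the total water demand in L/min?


Sprinkler demand = 15 * 101.918 = 1528.77 L/min
Total = 1528.77 + 254.346 = 1783.116 L/min

1783.116 L/min


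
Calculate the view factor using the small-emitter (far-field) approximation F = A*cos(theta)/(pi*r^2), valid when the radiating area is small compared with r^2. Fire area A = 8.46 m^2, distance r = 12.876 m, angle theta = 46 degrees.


cos(46 deg) = 0.69466
pi*r^2 = 520.85
F = 8.46 * 0.69466 / 520.85 = 0.011283

0.011283


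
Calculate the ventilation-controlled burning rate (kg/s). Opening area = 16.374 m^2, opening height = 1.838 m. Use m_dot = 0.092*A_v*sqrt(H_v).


sqrt(H_v) = 1.3557
m_dot = 0.092 * 16.374 * 1.3557 = 2.0423 kg/s

2.0423 kg/s


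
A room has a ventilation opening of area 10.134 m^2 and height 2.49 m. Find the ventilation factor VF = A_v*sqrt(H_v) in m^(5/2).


sqrt(H_v) = 1.5780
VF = 10.134 * 1.5780 = 15.991 m^(5/2)

15.991 m^(5/2)


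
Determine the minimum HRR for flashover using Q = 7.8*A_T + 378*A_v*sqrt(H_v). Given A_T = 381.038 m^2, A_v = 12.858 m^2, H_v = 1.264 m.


7.8*A_T = 2972.1
sqrt(H_v) = 1.1243
378*A_v*sqrt(H_v) = 5464.4
Q = 2972.1 + 5464.4 = 8436.4 kW

8436.4 kW


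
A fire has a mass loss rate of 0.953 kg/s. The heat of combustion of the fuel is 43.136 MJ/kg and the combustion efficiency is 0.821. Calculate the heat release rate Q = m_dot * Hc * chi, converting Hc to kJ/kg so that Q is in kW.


Hc = 43.136 MJ/kg = 43.136 * 1000 kJ/kg = 43136 kJ/kg
Q = 0.953 kg/s * 43136 kJ/kg * 0.821 = 33750 kW

33750 kW


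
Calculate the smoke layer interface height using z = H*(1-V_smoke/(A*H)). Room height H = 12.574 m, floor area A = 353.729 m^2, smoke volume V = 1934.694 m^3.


V/(A*H) = 0.43498
1 - 0.43498 = 0.56502
z = 12.574 * 0.56502 = 7.1046 m

7.1046 m


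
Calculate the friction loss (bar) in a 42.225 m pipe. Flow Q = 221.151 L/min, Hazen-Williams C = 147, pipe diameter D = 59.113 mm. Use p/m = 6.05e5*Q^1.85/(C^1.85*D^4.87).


Q^1.85 = 21761
C^1.85 = 10222
D^4.87 = 4.2471e+08
p/m = 0.0030325 bar/m
p_total = 0.0030325 * 42.225 = 0.12805 bar

0.12805 bar


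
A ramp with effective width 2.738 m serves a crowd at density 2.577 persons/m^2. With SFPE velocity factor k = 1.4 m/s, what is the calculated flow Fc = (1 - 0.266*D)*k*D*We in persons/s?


1 - 0.266*D = 1 - 0.266*2.577 = 0.31452
Fs = 0.31452 * 1.4 * 2.577 = 1.1347 persons/(s*m)
Fc = 1.1347 * 2.738 = 3.1069 persons/s

3.1069 persons/s


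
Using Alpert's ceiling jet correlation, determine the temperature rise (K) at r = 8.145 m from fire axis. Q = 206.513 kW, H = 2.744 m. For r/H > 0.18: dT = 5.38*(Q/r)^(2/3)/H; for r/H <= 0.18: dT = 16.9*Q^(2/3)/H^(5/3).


r/H = 8.145 / 2.744 = 2.9683
r/H > 0.18, so dT = 5.38*(Q/r)^(2/3)/H
Q/r = 25.355
(Q/r)^(2/3) = 8.6305
dT = 5.38 * 8.6305 / 2.744 = 16.921 K

16.921 K


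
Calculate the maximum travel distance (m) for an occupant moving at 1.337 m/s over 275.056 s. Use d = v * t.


d = 1.337 * 275.056 = 367.75 m

367.75 m


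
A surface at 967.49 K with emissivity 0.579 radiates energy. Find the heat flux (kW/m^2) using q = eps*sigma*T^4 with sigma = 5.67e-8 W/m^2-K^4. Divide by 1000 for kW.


T^4 = 8.7617e+11
q = 0.579 * 5.67e-8 * 8.7617e+11 / 1000 = 28.764 kW/m^2

28.764 kW/m^2


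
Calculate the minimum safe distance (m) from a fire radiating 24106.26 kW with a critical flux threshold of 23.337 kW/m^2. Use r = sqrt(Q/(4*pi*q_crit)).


4*pi*q_crit = 293.26
Q/(4*pi*q_crit) = 82.201
r = sqrt(82.201) = 9.0665 m

9.0665 m


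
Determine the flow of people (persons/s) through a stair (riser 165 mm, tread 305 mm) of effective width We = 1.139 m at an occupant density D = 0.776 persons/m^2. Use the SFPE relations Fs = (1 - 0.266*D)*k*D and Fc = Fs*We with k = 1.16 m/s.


1 - 0.266*D = 1 - 0.266*0.776 = 0.79358
Fs = 0.79358 * 1.16 * 0.776 = 0.71435 persons/(s*m)
Fc = 0.71435 * 1.139 = 0.81365 persons/s

0.81365 persons/s


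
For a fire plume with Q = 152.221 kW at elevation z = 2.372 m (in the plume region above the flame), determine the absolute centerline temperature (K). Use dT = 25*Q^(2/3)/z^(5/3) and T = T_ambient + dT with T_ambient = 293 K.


Q^(2/3) = 28.509
z^(5/3) = 4.2188
dT = 25 * 28.509 / 4.2188 = 168.94 K
T = 293 + 168.94 = 461.94 K

461.94 K


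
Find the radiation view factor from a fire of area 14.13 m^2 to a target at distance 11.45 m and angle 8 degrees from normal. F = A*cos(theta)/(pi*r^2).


cos(8 deg) = 0.99027
pi*r^2 = 411.87
F = 14.13 * 0.99027 / 411.87 = 0.033973

0.033973


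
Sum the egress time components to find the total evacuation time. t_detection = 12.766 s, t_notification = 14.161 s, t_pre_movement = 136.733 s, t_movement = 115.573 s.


Total = 12.766 + 14.161 + 136.733 + 115.573 = 279.233 s

279.233 s


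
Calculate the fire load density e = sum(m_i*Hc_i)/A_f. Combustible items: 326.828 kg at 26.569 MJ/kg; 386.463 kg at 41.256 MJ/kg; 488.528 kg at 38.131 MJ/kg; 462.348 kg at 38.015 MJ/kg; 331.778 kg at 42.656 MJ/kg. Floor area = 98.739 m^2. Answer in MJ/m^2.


Total energy = 326.828*26.569 + 386.463*41.256 + 488.528*38.131 + 462.348*38.015 + 331.778*42.656
= 8683.493 + 15943.92 + 18628.06 + 17576.16 + 14152.32
= 74983.95 MJ
e = 74983.95 / 98.739 = 759.42 MJ/m^2

759.42 MJ/m^2


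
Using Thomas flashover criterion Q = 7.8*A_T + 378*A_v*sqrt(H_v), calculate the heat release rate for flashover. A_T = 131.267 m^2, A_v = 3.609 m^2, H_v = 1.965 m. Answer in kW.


7.8*A_T = 1023.9
sqrt(H_v) = 1.4018
378*A_v*sqrt(H_v) = 1912.3
Q = 1023.9 + 1912.3 = 2936.2 kW

2936.2 kW


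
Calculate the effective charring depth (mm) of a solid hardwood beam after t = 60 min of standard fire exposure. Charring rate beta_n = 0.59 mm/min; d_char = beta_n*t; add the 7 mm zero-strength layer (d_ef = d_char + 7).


d_char = 0.59 * 60 = 35.4 mm
d_ef = 35.4 + 1.0*7 = 42.4 mm

42.4 mm


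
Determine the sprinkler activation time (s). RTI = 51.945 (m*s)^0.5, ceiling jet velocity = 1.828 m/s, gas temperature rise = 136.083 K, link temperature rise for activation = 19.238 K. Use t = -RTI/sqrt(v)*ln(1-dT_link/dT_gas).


dT_link/dT_gas = 0.14137
ln(1 - 0.14137) = -0.15242
t = -51.945 / sqrt(1.828) * -0.15242 = 5.8558 s

5.8558 s


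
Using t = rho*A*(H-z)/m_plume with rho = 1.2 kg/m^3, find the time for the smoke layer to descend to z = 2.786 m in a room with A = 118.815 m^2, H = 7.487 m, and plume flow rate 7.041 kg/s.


H - z = 4.701 m
t = 1.2 * 118.815 * 4.701 / 7.041 = 95.194 s

95.194 s


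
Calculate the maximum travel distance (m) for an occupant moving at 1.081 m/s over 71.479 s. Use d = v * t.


d = 1.081 * 71.479 = 77.269 m

77.269 m


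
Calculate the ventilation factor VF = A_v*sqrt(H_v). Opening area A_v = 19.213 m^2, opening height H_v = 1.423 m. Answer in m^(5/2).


sqrt(H_v) = 1.1929
VF = 19.213 * 1.1929 = 22.919 m^(5/2)

22.919 m^(5/2)


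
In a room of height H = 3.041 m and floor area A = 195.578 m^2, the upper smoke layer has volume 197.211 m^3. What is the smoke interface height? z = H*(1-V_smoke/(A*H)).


V/(A*H) = 0.33158
1 - 0.33158 = 0.66842
z = 3.041 * 0.66842 = 2.0327 m

2.0327 m


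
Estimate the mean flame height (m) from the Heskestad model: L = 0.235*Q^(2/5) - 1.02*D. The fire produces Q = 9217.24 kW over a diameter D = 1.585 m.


Q^(2/5) = 38.534
0.235 * Q^(2/5) = 9.0554
1.02 * D = 1.6167
L = 7.4387 m

7.4387 m


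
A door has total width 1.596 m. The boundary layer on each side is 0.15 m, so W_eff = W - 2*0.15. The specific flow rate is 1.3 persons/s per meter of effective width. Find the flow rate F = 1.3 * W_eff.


W_eff = 1.596 - 0.30 = 1.296 m
F = 1.3 * 1.296 = 1.6848 persons/s

1.6848 persons/s


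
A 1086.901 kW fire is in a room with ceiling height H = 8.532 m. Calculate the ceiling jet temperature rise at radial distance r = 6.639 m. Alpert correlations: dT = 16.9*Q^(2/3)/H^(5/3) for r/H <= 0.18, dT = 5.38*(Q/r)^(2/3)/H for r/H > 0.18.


r/H = 6.639 / 8.532 = 0.77813
r/H > 0.18, so dT = 5.38*(Q/r)^(2/3)/H
Q/r = 163.71
(Q/r)^(2/3) = 29.927
dT = 5.38 * 29.927 / 8.532 = 18.871 K

18.871 K


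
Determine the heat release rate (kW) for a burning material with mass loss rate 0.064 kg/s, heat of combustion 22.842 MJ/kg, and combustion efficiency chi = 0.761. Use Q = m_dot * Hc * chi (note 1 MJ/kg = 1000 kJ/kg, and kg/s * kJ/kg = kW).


Hc = 22.842 MJ/kg = 22.842 * 1000 kJ/kg = 22842 kJ/kg
Q = 0.064 kg/s * 22842 kJ/kg * 0.761 = 1112.5 kW

1112.5 kW


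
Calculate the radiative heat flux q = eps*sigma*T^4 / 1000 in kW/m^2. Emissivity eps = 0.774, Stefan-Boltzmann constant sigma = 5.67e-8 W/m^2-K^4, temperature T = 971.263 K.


T^4 = 8.8991e+11
q = 0.774 * 5.67e-8 * 8.8991e+11 / 1000 = 39.055 kW/m^2

39.055 kW/m^2


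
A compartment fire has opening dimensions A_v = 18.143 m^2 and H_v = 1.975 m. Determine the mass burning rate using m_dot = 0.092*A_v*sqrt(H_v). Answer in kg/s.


sqrt(H_v) = 1.4053
m_dot = 0.092 * 18.143 * 1.4053 = 2.3457 kg/s

2.3457 kg/s


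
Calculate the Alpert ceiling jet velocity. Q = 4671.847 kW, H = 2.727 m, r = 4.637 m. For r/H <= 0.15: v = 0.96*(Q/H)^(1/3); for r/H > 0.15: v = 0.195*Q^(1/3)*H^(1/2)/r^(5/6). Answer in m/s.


r/H = 4.637 / 2.727 = 1.7004
r/H > 0.15, so v = 0.195*Q^(1/3)*H^(1/2)/r^(5/6)
Q^(1/3) = 16.717
H^(1/2) = 1.6514
r^(5/6) = 3.5909
v = 0.195 * 16.717 * 1.6514 / 3.5909 = 1.4991 m/s

1.4991 m/s


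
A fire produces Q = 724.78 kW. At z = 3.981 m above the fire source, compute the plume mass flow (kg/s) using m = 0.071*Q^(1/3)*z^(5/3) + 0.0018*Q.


Q^(1/3) = 8.9826
z^(5/3) = 9.9997
First term = 0.071 * 8.9826 * 9.9997 = 6.3775
Second term = 0.0018 * 724.78 = 1.3046
m = 7.6821 kg/s

7.6821 kg/s


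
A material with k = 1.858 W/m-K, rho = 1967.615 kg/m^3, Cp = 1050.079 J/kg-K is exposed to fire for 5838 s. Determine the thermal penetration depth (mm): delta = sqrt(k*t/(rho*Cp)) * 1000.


alpha = 1.858 / (1967.615 * 1050.079) = 8.9926e-07 m^2/s
alpha * t = 0.0052499
delta = sqrt(0.0052499) * 1000 = 72.456 mm

72.456 mm


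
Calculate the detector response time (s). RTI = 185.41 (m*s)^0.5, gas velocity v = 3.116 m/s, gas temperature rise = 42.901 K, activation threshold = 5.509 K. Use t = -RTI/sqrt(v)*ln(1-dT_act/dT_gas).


dT_act/dT_gas = 0.12841
ln(1 - 0.12841) = -0.13744
t = -185.41 / sqrt(3.116) * -0.13744 = 14.436 s

14.436 s


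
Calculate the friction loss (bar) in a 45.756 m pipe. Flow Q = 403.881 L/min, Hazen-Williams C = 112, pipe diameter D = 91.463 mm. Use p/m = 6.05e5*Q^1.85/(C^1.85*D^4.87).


Q^1.85 = 66308
C^1.85 = 6180.9
D^4.87 = 3.5585e+09
p/m = 0.0018239 bar/m
p_total = 0.0018239 * 45.756 = 0.083455 bar

0.083455 bar


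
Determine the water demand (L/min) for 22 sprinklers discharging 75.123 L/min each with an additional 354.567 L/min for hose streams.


Sprinkler demand = 22 * 75.123 = 1652.706 L/min
Total = 1652.706 + 354.567 = 2007.273 L/min

2007.273 L/min


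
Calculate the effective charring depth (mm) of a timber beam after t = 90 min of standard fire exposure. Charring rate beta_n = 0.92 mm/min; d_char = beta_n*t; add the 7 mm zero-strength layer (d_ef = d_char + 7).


d_char = 0.92 * 90 = 82.8 mm
d_ef = 82.8 + 1.0*7 = 89.8 mm

89.8 mm


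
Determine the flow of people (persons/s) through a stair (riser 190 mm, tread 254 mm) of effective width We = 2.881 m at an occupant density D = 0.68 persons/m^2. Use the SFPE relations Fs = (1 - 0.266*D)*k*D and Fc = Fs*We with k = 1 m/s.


1 - 0.266*D = 1 - 0.266*0.68 = 0.81912
Fs = 0.81912 * 1 * 0.68 = 0.55700 persons/(s*m)
Fc = 0.55700 * 2.881 = 1.6047 persons/s

1.6047 persons/s


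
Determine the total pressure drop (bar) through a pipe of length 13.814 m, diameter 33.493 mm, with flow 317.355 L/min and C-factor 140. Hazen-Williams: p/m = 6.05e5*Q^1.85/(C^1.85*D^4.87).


Q^1.85 = 42448
C^1.85 = 9339.8
D^4.87 = 2.6701e+07
p/m = 0.10298 bar/m
p_total = 0.10298 * 13.814 = 1.4226 bar

1.4226 bar


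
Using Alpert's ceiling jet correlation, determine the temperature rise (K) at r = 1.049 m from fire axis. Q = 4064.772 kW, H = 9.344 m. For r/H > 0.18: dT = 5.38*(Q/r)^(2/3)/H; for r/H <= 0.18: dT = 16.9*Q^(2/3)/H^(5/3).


r/H = 1.049 / 9.344 = 0.11226
r/H <= 0.18, so dT = 16.9*Q^(2/3)/H^(5/3)
Q^(2/3) = 254.70
H^(5/3) = 41.453
dT = 16.9 * 254.70 / 41.453 = 103.84 K

103.84 K


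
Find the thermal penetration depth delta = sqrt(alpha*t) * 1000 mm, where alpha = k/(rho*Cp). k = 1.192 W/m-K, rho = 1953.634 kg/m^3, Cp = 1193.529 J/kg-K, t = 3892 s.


alpha = 1.192 / (1953.634 * 1193.529) = 5.1121e-07 m^2/s
alpha * t = 0.0019896
delta = sqrt(0.0019896) * 1000 = 44.605 mm

44.605 mm


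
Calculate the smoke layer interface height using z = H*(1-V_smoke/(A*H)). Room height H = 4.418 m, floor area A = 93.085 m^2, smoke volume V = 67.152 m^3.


V/(A*H) = 0.16329
1 - 0.16329 = 0.83671
z = 4.418 * 0.83671 = 3.6966 m

3.6966 m


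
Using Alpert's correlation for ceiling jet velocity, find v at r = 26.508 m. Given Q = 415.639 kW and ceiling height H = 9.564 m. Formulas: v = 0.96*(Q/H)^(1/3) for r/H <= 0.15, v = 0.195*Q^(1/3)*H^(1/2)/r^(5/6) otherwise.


r/H = 26.508 / 9.564 = 2.7716
r/H > 0.15, so v = 0.195*Q^(1/3)*H^(1/2)/r^(5/6)
Q^(1/3) = 7.4629
H^(1/2) = 3.0926
r^(5/6) = 15.351
v = 0.195 * 7.4629 * 3.0926 / 15.351 = 0.29317 m/s

0.29317 m/s


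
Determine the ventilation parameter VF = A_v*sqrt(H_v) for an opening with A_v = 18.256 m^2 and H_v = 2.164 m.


sqrt(H_v) = 1.4711
VF = 18.256 * 1.4711 = 26.856 m^(5/2)

26.856 m^(5/2)


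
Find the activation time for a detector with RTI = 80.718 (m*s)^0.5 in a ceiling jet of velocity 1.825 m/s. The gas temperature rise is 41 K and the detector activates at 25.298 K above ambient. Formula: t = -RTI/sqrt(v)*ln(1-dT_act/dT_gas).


dT_act/dT_gas = 0.61702
ln(1 - 0.61702) = -0.95978
t = -80.718 / sqrt(1.825) * -0.95978 = 57.347 s

57.347 s


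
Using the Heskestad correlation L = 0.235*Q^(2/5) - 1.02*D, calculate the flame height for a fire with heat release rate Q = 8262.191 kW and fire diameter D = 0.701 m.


Q^(2/5) = 36.884
0.235 * Q^(2/5) = 8.6677
1.02 * D = 0.71502
L = 7.9527 m

7.9527 m


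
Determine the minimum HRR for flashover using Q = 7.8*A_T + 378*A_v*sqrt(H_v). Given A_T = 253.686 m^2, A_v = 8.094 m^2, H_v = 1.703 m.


7.8*A_T = 1978.8
sqrt(H_v) = 1.3050
378*A_v*sqrt(H_v) = 3992.7
Q = 1978.8 + 3992.7 = 5971.4 kW

5971.4 kW


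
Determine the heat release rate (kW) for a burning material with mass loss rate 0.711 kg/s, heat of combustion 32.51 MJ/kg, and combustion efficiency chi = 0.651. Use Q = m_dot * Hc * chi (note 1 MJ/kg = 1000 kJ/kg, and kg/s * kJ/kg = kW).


Hc = 32.51 MJ/kg = 32.51 * 1000 kJ/kg = 32510 kJ/kg
Q = 0.711 kg/s * 32510 kJ/kg * 0.651 = 15048 kW

15048 kW


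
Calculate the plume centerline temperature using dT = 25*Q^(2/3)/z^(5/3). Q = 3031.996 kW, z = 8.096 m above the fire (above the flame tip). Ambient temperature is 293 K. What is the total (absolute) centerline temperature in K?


Q^(2/3) = 209.48
z^(5/3) = 32.643
dT = 25 * 209.48 / 32.643 = 160.44 K
T = 293 + 160.44 = 453.44 K

453.44 K


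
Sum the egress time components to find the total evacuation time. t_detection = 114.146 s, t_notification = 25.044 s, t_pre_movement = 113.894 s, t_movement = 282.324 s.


Total = 114.146 + 25.044 + 113.894 + 282.324 = 535.408 s

535.408 s


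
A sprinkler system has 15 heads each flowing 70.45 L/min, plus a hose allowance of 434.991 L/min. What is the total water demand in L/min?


Sprinkler demand = 15 * 70.45 = 1056.75 L/min
Total = 1056.75 + 434.991 = 1491.741 L/min

1491.741 L/min


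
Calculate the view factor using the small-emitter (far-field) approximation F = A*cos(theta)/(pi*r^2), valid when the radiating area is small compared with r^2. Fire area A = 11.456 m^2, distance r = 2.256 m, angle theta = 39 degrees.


cos(39 deg) = 0.77715
pi*r^2 = 15.989
F = 11.456 * 0.77715 / 15.989 = 0.55681

0.55681


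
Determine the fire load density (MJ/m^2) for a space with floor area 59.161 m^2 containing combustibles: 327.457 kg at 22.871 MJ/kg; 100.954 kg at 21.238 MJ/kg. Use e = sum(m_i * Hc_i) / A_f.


Total energy = 327.457*22.871 + 100.954*21.238
= 7489.269 + 2144.061
= 9633.330 MJ
e = 9633.330 / 59.161 = 162.83 MJ/m^2

162.83 MJ/m^2


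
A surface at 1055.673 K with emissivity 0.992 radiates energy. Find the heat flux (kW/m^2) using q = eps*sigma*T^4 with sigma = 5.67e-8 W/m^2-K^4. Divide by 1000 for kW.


T^4 = 1.2420e+12
q = 0.992 * 5.67e-8 * 1.2420e+12 / 1000 = 69.857 kW/m^2

69.857 kW/m^2


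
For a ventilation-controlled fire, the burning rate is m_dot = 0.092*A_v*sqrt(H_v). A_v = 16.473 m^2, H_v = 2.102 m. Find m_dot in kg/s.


sqrt(H_v) = 1.4498
m_dot = 0.092 * 16.473 * 1.4498 = 2.1972 kg/s

2.1972 kg/s


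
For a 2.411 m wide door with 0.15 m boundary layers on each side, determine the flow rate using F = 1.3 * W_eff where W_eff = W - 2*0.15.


W_eff = 2.411 - 0.30 = 2.111 m
F = 1.3 * 2.111 = 2.7443 persons/s

2.7443 persons/s


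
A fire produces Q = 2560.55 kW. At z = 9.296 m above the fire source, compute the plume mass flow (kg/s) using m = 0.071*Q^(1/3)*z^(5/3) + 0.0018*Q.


Q^(1/3) = 13.681
z^(5/3) = 41.099
First term = 0.071 * 13.681 * 41.099 = 39.921
Second term = 0.0018 * 2560.55 = 4.6090
m = 44.530 kg/s

44.530 kg/s


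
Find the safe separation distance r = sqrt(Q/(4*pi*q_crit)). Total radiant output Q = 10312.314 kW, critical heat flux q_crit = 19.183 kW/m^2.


4*pi*q_crit = 241.06
Q/(4*pi*q_crit) = 42.779
r = sqrt(42.779) = 6.5406 m

6.5406 m


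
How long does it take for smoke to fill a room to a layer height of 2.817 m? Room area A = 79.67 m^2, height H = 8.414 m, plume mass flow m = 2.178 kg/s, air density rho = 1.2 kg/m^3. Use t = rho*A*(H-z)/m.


H - z = 5.597 m
t = 1.2 * 79.67 * 5.597 / 2.178 = 245.68 s

245.68 s


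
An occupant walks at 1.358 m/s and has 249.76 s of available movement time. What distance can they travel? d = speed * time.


d = 1.358 * 249.76 = 339.17 m

339.17 m


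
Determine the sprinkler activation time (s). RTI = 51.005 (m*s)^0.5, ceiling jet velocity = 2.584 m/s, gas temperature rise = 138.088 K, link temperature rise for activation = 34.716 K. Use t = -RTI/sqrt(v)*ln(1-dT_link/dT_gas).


dT_link/dT_gas = 0.25140
ln(1 - 0.25140) = -0.28956
t = -51.005 / sqrt(2.584) * -0.28956 = 9.1876 s

9.1876 s


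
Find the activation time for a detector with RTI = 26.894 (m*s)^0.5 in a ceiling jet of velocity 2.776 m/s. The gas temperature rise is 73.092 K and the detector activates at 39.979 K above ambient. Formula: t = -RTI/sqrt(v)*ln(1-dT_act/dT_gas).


dT_act/dT_gas = 0.54697
ln(1 - 0.54697) = -0.79179
t = -26.894 / sqrt(2.776) * -0.79179 = 12.781 s

12.781 s


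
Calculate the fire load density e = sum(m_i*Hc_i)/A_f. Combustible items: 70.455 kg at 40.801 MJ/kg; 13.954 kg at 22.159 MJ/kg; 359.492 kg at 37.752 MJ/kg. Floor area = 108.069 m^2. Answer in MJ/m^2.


Total energy = 70.455*40.801 + 13.954*22.159 + 359.492*37.752
= 2874.634 + 309.2067 + 13571.54
= 16755.38 MJ
e = 16755.38 / 108.069 = 155.04 MJ/m^2

155.04 MJ/m^2


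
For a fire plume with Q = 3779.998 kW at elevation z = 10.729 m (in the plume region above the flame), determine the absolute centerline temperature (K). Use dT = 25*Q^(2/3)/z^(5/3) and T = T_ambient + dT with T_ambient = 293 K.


Q^(2/3) = 242.66
z^(5/3) = 52.191
dT = 25 * 242.66 / 52.191 = 116.23 K
T = 293 + 116.23 = 409.23 K

409.23 K


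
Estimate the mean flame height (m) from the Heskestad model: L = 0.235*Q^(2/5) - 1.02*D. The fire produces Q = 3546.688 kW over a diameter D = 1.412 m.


Q^(2/5) = 26.298
0.235 * Q^(2/5) = 6.1801
1.02 * D = 1.4402
L = 4.7399 m

4.7399 m


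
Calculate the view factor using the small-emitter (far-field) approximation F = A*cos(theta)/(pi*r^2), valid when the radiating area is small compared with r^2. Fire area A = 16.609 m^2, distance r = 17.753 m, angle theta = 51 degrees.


cos(51 deg) = 0.62932
pi*r^2 = 990.13
F = 16.609 * 0.62932 / 990.13 = 0.010557

0.010557


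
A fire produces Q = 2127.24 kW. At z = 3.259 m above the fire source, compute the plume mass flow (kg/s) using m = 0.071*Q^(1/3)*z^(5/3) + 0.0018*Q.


Q^(1/3) = 12.861
z^(5/3) = 7.1638
First term = 0.071 * 12.861 * 7.1638 = 6.5414
Second term = 0.0018 * 2127.24 = 3.8290
m = 10.370 kg/s

10.370 kg/s


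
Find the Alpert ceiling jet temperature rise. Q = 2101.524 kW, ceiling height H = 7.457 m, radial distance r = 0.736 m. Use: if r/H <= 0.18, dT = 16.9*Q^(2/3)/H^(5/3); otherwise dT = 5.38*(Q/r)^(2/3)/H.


r/H = 0.736 / 7.457 = 0.098699
r/H <= 0.18, so dT = 16.9*Q^(2/3)/H^(5/3)
Q^(2/3) = 164.07
H^(5/3) = 28.463
dT = 16.9 * 164.07 / 28.463 = 97.417 K

97.417 K


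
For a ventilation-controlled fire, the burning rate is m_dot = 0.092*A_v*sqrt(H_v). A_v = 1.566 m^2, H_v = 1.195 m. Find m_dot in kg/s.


sqrt(H_v) = 1.0932
m_dot = 0.092 * 1.566 * 1.0932 = 0.15749 kg/s

0.15749 kg/s


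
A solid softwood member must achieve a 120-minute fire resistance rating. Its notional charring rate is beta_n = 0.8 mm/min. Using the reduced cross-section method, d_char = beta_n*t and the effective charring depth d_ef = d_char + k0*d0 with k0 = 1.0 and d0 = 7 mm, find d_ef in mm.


d_char = 0.8 * 120 = 96 mm
d_ef = 96 + 1.0*7 = 103 mm

103 mm


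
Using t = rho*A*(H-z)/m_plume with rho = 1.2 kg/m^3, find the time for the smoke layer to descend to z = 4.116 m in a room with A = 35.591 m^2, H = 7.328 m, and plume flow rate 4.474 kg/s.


H - z = 3.212 m
t = 1.2 * 35.591 * 3.212 / 4.474 = 30.662 s

30.662 s


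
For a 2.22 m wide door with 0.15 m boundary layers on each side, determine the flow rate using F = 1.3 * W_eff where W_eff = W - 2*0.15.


W_eff = 2.22 - 0.30 = 1.92 m
F = 1.3 * 1.92 = 2.496 persons/s

2.496 persons/s


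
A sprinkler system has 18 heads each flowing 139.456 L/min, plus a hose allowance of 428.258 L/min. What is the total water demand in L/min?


Sprinkler demand = 18 * 139.456 = 2510.208 L/min
Total = 2510.208 + 428.258 = 2938.466 L/min

2938.466 L/min


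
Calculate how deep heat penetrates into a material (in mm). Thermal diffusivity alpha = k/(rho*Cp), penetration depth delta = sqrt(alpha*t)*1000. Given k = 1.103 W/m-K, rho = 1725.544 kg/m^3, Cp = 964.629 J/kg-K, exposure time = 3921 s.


alpha = 1.103 / (1725.544 * 964.629) = 6.6266e-07 m^2/s
alpha * t = 0.0025983
delta = sqrt(0.0025983) * 1000 = 50.973 mm

50.973 mm


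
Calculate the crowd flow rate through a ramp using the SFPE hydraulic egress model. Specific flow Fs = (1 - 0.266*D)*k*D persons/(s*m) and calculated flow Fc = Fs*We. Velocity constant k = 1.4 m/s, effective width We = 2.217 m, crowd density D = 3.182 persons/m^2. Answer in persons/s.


1 - 0.266*D = 1 - 0.266*3.182 = 0.15359
Fs = 0.15359 * 1.4 * 3.182 = 0.68420 persons/(s*m)
Fc = 0.68420 * 2.217 = 1.5169 persons/s

1.5169 persons/s
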